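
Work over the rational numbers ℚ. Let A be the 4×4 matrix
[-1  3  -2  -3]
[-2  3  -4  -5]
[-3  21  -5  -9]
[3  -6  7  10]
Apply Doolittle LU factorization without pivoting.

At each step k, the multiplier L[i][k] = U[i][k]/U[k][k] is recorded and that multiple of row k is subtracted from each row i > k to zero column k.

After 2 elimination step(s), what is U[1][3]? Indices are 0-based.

[col 0] pivot -1
  R1 -= 2*R0 → (0, -3, 0, 1)  (L[1][0] := 2)
  R2 -= 3*R0 → (0, 12, 1, 0)  (L[2][0] := 3)
  R3 -= -3*R0 → (0, 3, 1, 1)  (L[3][0] := -3)
[col 1] pivot -3
  R2 -= -4*R1 → (0, 0, 1, 4)  (L[2][1] := -4)
  R3 -= -1*R1 → (0, 0, 1, 2)  (L[3][1] := -1)

U[1][3] = 1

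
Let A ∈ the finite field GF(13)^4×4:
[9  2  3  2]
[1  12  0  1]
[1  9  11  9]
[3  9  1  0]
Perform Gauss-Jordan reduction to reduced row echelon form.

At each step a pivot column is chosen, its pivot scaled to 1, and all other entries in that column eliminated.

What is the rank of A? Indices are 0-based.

rank = 4

step 1: normalize row 0 (÷9) = (1, 6, 9, 6)
  row 1: subtract 1×row0 = (0, 6, 4, 8)
  row 2: subtract 1×row0 = (0, 3, 2, 3)
  row 3: subtract 3×row0 = (0, 4, 0, 8)
step 2: normalize row 1 (÷6) = (0, 1, 5, 10)
  row 0: subtract 6×row1 = (1, 0, 5, 11)
  row 2: subtract 3×row1 = (0, 0, 0, 12)
  row 3: subtract 4×row1 = (0, 0, 6, 7)
step 3: exchange rows 2,3
step 3: normalize row 2 (÷6) = (0, 0, 1, 12)
  row 0: subtract 5×row2 = (1, 0, 0, 3)
  row 1: subtract 5×row2 = (0, 1, 0, 2)
step 4: normalize row 3 (÷12) = (0, 0, 0, 1)
  row 0: subtract 3×row3 = (1, 0, 0, 0)
  row 1: subtract 2×row3 = (0, 1, 0, 0)
  row 2: subtract 12×row3 = (0, 0, 1, 0)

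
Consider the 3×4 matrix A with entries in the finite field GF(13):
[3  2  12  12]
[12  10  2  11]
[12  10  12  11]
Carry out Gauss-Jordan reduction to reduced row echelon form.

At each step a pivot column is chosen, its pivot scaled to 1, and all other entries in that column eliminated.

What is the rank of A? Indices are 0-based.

[1] R0 /= 3  ⇒  (1, 5, 4, 4)
     R1 -= 12·R0  ⇒  (0, 2, 6, 2)
     R2 -= 12·R0  ⇒  (0, 2, 3, 2)
[2] R1 /= 2  ⇒  (0, 1, 3, 1)
     R0 -= 5·R1  ⇒  (1, 0, 2, 12)
     R2 -= 2·R1  ⇒  (0, 0, 10, 0)
[3] R2 /= 10  ⇒  (0, 0, 1, 0)
     R0 -= 2·R2  ⇒  (1, 0, 0, 12)
     R1 -= 3·R2  ⇒  (0, 1, 0, 1)

rank = 3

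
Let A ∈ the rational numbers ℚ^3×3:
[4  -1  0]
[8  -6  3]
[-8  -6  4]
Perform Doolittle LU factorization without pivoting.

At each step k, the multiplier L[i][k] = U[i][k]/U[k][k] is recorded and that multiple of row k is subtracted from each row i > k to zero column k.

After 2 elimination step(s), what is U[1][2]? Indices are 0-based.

U[1][2] = 3

[col 0] pivot 4
  R1 -= 2*R0 → (0, -4, 3)  (L[1][0] := 2)
  R2 -= -2*R0 → (0, -8, 4)  (L[2][0] := -2)
[col 1] pivot -4
  R2 -= 2*R1 → (0, 0, -2)  (L[2][1] := 2)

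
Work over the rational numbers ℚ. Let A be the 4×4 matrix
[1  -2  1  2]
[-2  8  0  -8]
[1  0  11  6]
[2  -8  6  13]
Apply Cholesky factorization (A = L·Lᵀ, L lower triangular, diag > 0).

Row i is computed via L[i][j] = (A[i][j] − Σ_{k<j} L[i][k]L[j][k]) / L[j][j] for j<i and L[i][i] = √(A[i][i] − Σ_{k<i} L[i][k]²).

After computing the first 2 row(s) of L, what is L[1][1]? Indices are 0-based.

L[1][1] = 2

Step 1: L[0][0] = √(1) = 1.
  L[1][0] = (-2) / L[0][0] = -2.
Step 2: L[1][1] = √(4) = 2.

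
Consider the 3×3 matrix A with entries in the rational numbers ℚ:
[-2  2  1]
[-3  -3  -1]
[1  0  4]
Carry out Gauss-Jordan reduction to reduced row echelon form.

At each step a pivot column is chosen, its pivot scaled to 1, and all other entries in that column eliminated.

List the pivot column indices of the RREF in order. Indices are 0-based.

pivot columns: 0, 1, 2

pivot(0,0)=-2: scale R0 → (1, -1, -1/2)
  clear (1,0): R1 −= (-3)R0 → (0, -6, -5/2)
  clear (2,0): R2 −= (1)R0 → (0, 1, 9/2)
pivot(1,1)=-6: scale R1 → (0, 1, 5/12)
  clear (0,1): R0 −= (-1)R1 → (1, 0, -1/12)
  clear (2,1): R2 −= (1)R1 → (0, 0, 49/12)
pivot(2,2)=49/12: scale R2 → (0, 0, 1)
  clear (0,2): R0 −= (-1/12)R2 → (1, 0, 0)
  clear (1,2): R1 −= (5/12)R2 → (0, 1, 0)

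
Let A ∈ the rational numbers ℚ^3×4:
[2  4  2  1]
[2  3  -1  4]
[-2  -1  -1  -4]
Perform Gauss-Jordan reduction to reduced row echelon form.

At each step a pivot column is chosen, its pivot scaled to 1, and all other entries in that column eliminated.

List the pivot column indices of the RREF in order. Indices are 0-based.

step 1: normalize row 0 (÷2) = (1, 2, 1, 1/2)
  row 1: subtract 2×row0 = (0, -1, -3, 3)
  row 2: subtract -2×row0 = (0, 3, 1, -3)
step 2: normalize row 1 (÷-1) = (0, 1, 3, -3)
  row 0: subtract 2×row1 = (1, 0, -5, 13/2)
  row 2: subtract 3×row1 = (0, 0, -8, 6)
step 3: normalize row 2 (÷-8) = (0, 0, 1, -3/4)
  row 0: subtract -5×row2 = (1, 0, 0, 11/4)
  row 1: subtract 3×row2 = (0, 1, 0, -3/4)

pivot columns: 0, 1, 2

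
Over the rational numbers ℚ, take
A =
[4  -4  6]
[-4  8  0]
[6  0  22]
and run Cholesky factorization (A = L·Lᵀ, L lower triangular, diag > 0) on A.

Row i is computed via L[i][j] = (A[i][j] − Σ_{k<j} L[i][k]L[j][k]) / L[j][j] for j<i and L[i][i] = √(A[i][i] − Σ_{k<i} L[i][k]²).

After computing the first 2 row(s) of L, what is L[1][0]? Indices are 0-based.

Step 1: L[0][0] = √(4) = 2.
  L[1][0] = (-4) / L[0][0] = -2.
Step 2: L[1][1] = √(4) = 2.

L[1][0] = -2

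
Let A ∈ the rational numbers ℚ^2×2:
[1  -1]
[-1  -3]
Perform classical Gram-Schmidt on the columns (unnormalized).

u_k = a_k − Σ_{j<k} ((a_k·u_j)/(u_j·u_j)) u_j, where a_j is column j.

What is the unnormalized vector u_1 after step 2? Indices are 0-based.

u_1 = (-2, -2)

Step 1: u_0 = a_0 = (1, -1).
Step 2: u_1 = a_1 − (1)·u_0 = (-2, -2).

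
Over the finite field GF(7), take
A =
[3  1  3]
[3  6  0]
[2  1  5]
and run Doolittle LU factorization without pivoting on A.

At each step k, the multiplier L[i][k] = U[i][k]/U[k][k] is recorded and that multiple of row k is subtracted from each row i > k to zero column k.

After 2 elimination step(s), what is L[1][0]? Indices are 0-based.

L[1][0] = 1

[col 0] pivot 3
  R1 -= 1*R0 → (0, 5, 4)  (L[1][0] := 1)
  R2 -= 3*R0 → (0, 5, 3)  (L[2][0] := 3)
[col 1] pivot 5
  R2 -= 1*R1 → (0, 0, 6)  (L[2][1] := 1)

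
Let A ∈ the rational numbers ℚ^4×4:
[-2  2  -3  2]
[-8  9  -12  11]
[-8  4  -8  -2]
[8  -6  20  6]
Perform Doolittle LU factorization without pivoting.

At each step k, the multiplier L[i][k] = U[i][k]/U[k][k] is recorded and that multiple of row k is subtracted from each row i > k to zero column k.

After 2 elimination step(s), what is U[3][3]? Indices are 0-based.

U[3][3] = 8

k=0: U[0][0]=-2
  eliminate (1,0): mult=4, new row 1: (0, 1, 0, 3); set L[1][0]=4
  eliminate (2,0): mult=4, new row 2: (0, -4, 4, -10); set L[2][0]=4
  eliminate (3,0): mult=-4, new row 3: (0, 2, 8, 14); set L[3][0]=-4
k=1: U[1][1]=1
  eliminate (2,1): mult=-4, new row 2: (0, 0, 4, 2); set L[2][1]=-4
  eliminate (3,1): mult=2, new row 3: (0, 0, 8, 8); set L[3][1]=2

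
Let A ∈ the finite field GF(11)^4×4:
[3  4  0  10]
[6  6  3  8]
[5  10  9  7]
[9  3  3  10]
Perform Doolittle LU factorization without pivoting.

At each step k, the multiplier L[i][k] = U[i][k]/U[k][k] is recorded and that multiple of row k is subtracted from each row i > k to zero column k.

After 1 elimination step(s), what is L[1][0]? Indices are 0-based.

L[1][0] = 2

[col 0] pivot 3
  R1 -= 2*R0 → (0, 9, 3, 10)  (L[1][0] := 2)
  R2 -= 9*R0 → (0, 7, 9, 5)  (L[2][0] := 9)
  R3 -= 3*R0 → (0, 2, 3, 2)  (L[3][0] := 3)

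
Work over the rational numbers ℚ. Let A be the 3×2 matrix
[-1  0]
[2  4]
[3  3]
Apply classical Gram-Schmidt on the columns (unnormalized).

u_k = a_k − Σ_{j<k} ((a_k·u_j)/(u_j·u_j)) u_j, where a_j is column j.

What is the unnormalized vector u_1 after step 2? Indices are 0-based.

Step 1: u_0 = a_0 = (-1, 2, 3).
Step 2: u_1 = a_1 − (17/14)·u_0 = (17/14, 11/7, -9/14).

u_1 = (17/14, 11/7, -9/14)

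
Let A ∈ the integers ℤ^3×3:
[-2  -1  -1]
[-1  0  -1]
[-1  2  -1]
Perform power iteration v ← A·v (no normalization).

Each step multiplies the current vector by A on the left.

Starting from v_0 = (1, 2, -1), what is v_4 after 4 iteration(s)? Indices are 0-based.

v_0 = (1, 2, -1).
v_1 = A·v_0 = (-3, 0, 4).
v_2 = A·v_1 = (2, -1, -1).
v_3 = A·v_2 = (-2, -1, -3).
v_4 = A·v_3 = (8, 5, 3).

v_4 = (8, 5, 3)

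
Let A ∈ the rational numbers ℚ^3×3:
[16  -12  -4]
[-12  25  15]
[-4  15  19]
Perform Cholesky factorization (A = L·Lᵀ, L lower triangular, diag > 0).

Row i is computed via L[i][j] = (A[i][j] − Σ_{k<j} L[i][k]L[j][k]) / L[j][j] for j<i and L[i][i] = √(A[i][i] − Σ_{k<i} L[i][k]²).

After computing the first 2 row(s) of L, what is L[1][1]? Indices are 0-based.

Step 1: L[0][0] = √(16) = 4.
  L[1][0] = (-12) / L[0][0] = -3.
Step 2: L[1][1] = √(16) = 4.

L[1][1] = 4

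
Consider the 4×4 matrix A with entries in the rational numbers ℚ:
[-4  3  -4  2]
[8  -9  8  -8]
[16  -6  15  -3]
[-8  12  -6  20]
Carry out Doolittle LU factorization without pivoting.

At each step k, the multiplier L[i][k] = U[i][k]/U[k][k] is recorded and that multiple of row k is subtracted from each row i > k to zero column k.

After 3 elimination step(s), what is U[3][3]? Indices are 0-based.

k=0: U[0][0]=-4
  eliminate (1,0): mult=-2, new row 1: (0, -3, 0, -4); set L[1][0]=-2
  eliminate (2,0): mult=-4, new row 2: (0, 6, -1, 5); set L[2][0]=-4
  eliminate (3,0): mult=2, new row 3: (0, 6, 2, 16); set L[3][0]=2
k=1: U[1][1]=-3
  eliminate (2,1): mult=-2, new row 2: (0, 0, -1, -3); set L[2][1]=-2
  eliminate (3,1): mult=-2, new row 3: (0, 0, 2, 8); set L[3][1]=-2
k=2: U[2][2]=-1
  eliminate (3,2): mult=-2, new row 3: (0, 0, 0, 2); set L[3][2]=-2

U[3][3] = 2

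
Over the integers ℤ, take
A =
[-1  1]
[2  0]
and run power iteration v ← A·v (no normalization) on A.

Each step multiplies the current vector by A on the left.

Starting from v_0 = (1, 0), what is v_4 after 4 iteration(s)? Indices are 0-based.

v_0 = (1, 0).
v_1 = A·v_0 = (-1, 2).
v_2 = A·v_1 = (3, -2).
v_3 = A·v_2 = (-5, 6).
v_4 = A·v_3 = (11, -10).

v_4 = (11, -10)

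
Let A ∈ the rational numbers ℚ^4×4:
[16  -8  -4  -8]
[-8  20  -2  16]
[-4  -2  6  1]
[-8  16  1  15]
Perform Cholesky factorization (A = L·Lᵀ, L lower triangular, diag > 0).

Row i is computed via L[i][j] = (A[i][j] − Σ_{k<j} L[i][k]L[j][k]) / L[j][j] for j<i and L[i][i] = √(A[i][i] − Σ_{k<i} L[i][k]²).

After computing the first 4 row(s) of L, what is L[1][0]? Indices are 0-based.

Step 1: L[0][0] = √(16) = 4.
  L[1][0] = (-8) / L[0][0] = -2.
Step 2: L[1][1] = √(16) = 4.
  L[2][0] = (-4) / L[0][0] = -1.
  L[2][1] = (-4) / L[1][1] = -1.
Step 3: L[2][2] = √(4) = 2.
  L[3][0] = (-8) / L[0][0] = -2.
  L[3][1] = (12) / L[1][1] = 3.
  L[3][2] = (2) / L[2][2] = 1.
Step 4: L[3][3] = √(1) = 1.

L[1][0] = -2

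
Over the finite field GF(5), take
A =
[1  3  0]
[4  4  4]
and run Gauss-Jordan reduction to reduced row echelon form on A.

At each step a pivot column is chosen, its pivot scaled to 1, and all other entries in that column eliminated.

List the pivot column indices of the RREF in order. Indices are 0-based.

pivot columns: 0, 1

step 1: normalize row 0 (÷1) = (1, 3, 0)
  row 1: subtract 4×row0 = (0, 2, 4)
step 2: normalize row 1 (÷2) = (0, 1, 2)
  row 0: subtract 3×row1 = (1, 0, 4)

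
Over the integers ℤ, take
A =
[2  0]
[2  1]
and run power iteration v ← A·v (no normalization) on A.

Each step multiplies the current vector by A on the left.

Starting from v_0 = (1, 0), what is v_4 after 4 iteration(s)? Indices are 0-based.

v_0 = (1, 0).
v_1 = A·v_0 = (2, 2).
v_2 = A·v_1 = (4, 6).
v_3 = A·v_2 = (8, 14).
v_4 = A·v_3 = (16, 30).

v_4 = (16, 30)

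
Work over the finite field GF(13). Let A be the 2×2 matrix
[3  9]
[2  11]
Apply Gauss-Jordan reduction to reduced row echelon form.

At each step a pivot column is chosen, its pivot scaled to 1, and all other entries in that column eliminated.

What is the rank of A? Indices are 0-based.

rank = 2

step 1: normalize row 0 (÷3) = (1, 3)
  row 1: subtract 2×row0 = (0, 5)
step 2: normalize row 1 (÷5) = (0, 1)
  row 0: subtract 3×row1 = (1, 0)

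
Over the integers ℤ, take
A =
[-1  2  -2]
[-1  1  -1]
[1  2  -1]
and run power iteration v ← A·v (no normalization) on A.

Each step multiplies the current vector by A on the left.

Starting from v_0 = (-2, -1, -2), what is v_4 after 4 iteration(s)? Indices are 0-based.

v_4 = (2, 15, -58)

v_0 = (-2, -1, -2).
v_1 = A·v_0 = (4, 3, -2).
v_2 = A·v_1 = (6, 1, 12).
v_3 = A·v_2 = (-28, -17, -4).
v_4 = A·v_3 = (2, 15, -58).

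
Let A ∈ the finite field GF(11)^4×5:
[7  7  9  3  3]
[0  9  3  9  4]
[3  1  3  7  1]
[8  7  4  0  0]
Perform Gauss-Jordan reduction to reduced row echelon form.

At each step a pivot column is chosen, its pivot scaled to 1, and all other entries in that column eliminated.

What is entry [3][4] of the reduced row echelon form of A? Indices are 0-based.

pivot(0,0)=7: scale R0 → (1, 1, 6, 2, 2)
  clear (2,0): R2 −= (3)R0 → (0, 9, 7, 1, 6)
  clear (3,0): R3 −= (8)R0 → (0, 10, 0, 6, 6)
pivot(1,1)=9: scale R1 → (0, 1, 4, 1, 9)
  clear (0,1): R0 −= (1)R1 → (1, 0, 2, 1, 4)
  clear (2,1): R2 −= (9)R1 → (0, 0, 4, 3, 2)
  clear (3,1): R3 −= (10)R1 → (0, 0, 4, 7, 4)
pivot(2,2)=4: scale R2 → (0, 0, 1, 9, 6)
  clear (0,2): R0 −= (2)R2 → (1, 0, 0, 5, 3)
  clear (1,2): R1 −= (4)R2 → (0, 1, 0, 9, 7)
  clear (3,2): R3 −= (4)R2 → (0, 0, 0, 4, 2)
pivot(3,3)=4: scale R3 → (0, 0, 0, 1, 6)
  clear (0,3): R0 −= (5)R3 → (1, 0, 0, 0, 6)
  clear (1,3): R1 −= (9)R3 → (0, 1, 0, 0, 8)
  clear (2,3): R2 −= (9)R3 → (0, 0, 1, 0, 7)

M[3][4] = 6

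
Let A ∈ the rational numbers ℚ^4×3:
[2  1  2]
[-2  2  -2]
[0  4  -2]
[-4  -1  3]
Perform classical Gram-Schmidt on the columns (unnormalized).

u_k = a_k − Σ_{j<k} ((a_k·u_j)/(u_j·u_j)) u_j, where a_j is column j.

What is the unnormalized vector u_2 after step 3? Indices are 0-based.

u_2 = (369/131, -141/131, 42/131, 255/131)

Step 1: u_0 = a_0 = (2, -2, 0, -4).
Step 2: u_1 = a_1 − (1/12)·u_0 = (5/6, 13/6, 4, -2/3).
Step 3: u_2 = a_2 − (-1/6)·u_0 − (-76/131)·u_1 = (369/131, -141/131, 42/131, 255/131).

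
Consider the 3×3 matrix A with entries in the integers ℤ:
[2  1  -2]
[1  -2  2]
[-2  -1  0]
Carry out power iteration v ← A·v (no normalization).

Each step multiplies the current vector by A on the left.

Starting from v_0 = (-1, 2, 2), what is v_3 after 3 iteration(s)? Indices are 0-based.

v_0 = (-1, 2, 2).
v_1 = A·v_0 = (-4, -1, 0).
v_2 = A·v_1 = (-9, -2, 9).
v_3 = A·v_2 = (-38, 13, 20).

v_3 = (-38, 13, 20)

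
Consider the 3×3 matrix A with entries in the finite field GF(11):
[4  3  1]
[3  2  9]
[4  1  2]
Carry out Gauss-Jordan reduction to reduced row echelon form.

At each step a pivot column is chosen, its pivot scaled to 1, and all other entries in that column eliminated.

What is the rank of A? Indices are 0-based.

rank = 3

pivot(0,0)=4: scale R0 → (1, 9, 3)
  clear (1,0): R1 −= (3)R0 → (0, 8, 0)
  clear (2,0): R2 −= (4)R0 → (0, 9, 1)
pivot(1,1)=8: scale R1 → (0, 1, 0)
  clear (0,1): R0 −= (9)R1 → (1, 0, 3)
  clear (2,1): R2 −= (9)R1 → (0, 0, 1)
pivot(2,2)=1: scale R2 → (0, 0, 1)
  clear (0,2): R0 −= (3)R2 → (1, 0, 0)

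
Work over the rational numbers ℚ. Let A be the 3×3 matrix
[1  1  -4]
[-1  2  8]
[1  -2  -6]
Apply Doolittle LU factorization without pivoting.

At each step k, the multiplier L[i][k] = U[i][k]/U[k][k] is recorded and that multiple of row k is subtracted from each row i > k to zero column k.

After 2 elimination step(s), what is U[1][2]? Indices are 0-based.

k=0: U[0][0]=1
  eliminate (1,0): mult=-1, new row 1: (0, 3, 4); set L[1][0]=-1
  eliminate (2,0): mult=1, new row 2: (0, -3, -2); set L[2][0]=1
k=1: U[1][1]=3
  eliminate (2,1): mult=-1, new row 2: (0, 0, 2); set L[2][1]=-1

U[1][2] = 4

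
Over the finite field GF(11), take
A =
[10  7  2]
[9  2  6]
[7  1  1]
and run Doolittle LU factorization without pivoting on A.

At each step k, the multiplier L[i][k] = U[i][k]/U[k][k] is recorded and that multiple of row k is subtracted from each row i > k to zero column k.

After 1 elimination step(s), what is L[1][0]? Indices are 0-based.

L[1][0] = 2

Step 1: pivot at (0,0) is 10.
  row1 ← row1 − (2)·row0  ⇒  L[1][0]=2, U row1=(0, 10, 2)
  row2 ← row2 − (4)·row0  ⇒  L[2][0]=4, U row2=(0, 6, 4)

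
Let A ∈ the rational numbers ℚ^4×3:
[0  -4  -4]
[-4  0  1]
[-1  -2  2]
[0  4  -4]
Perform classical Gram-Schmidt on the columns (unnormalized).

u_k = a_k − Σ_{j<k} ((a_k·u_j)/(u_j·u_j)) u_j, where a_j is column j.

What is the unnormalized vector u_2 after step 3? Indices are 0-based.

Step 1: u_0 = a_0 = (0, -4, -1, 0).
Step 2: u_1 = a_1 − (2/17)·u_0 = (-4, 8/17, -32/17, 4).
Step 3: u_2 = a_2 − (-6/17)·u_0 − (-7/76)·u_1 = (-83/19, -7/19, 28/19, -69/19).

u_2 = (-83/19, -7/19, 28/19, -69/19)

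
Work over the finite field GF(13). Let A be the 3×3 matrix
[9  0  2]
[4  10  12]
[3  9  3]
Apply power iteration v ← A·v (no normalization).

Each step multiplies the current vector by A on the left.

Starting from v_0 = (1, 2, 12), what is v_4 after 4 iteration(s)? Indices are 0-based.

v_0 = (1, 2, 12).
v_1 = A·v_0 = (7, 12, 5).
v_2 = A·v_1 = (8, 0, 1).
v_3 = A·v_2 = (9, 5, 1).
v_4 = A·v_3 = (5, 7, 10).

v_4 = (5, 7, 10)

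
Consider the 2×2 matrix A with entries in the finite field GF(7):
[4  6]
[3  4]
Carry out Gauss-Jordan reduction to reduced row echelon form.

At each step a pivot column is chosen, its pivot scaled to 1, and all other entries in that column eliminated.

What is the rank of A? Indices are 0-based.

[1] R0 /= 4  ⇒  (1, 5)
     R1 -= 3·R0  ⇒  (0, 3)
[2] R1 /= 3  ⇒  (0, 1)
     R0 -= 5·R1  ⇒  (1, 0)

rank = 2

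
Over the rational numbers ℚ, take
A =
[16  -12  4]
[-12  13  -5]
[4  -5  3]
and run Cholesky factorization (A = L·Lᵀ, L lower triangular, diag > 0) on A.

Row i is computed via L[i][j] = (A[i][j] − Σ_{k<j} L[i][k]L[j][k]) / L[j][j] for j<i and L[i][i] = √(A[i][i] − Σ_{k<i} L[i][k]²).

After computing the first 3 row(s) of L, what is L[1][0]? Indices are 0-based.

L[1][0] = -3

Step 1: L[0][0] = √(16) = 4.
  L[1][0] = (-12) / L[0][0] = -3.
Step 2: L[1][1] = √(4) = 2.
  L[2][0] = (4) / L[0][0] = 1.
  L[2][1] = (-2) / L[1][1] = -1.
Step 3: L[2][2] = √(1) = 1.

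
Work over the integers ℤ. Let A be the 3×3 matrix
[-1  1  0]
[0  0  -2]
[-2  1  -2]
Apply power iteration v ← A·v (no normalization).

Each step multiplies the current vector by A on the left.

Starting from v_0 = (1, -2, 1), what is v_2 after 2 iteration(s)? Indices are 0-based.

v_0 = (1, -2, 1).
v_1 = A·v_0 = (-3, -2, -6).
v_2 = A·v_1 = (1, 12, 16).

v_2 = (1, 12, 16)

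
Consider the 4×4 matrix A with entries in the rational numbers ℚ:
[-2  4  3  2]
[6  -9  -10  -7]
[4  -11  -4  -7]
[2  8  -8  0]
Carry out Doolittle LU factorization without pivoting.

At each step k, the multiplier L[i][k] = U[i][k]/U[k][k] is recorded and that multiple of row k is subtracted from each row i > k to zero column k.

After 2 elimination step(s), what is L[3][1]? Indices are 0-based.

[col 0] pivot -2
  R1 -= -3*R0 → (0, 3, -1, -1)  (L[1][0] := -3)
  R2 -= -2*R0 → (0, -3, 2, -3)  (L[2][0] := -2)
  R3 -= -1*R0 → (0, 12, -5, 2)  (L[3][0] := -1)
[col 1] pivot 3
  R2 -= -1*R1 → (0, 0, 1, -4)  (L[2][1] := -1)
  R3 -= 4*R1 → (0, 0, -1, 6)  (L[3][1] := 4)

L[3][1] = 4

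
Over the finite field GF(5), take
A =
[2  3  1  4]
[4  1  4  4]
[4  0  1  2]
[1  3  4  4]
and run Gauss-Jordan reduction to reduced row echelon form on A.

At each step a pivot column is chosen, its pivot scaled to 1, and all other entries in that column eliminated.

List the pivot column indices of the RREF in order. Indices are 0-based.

pivot columns: 0, 1, 2, 3

step 1: normalize row 0 (÷2) = (1, 4, 3, 2)
  row 1: subtract 4×row0 = (0, 0, 2, 1)
  row 2: subtract 4×row0 = (0, 4, 4, 4)
  row 3: subtract 1×row0 = (0, 4, 1, 2)
step 2: exchange rows 1,2
step 2: normalize row 1 (÷4) = (0, 1, 1, 1)
  row 0: subtract 4×row1 = (1, 0, 4, 3)
  row 3: subtract 4×row1 = (0, 0, 2, 3)
step 3: normalize row 2 (÷2) = (0, 0, 1, 3)
  row 0: subtract 4×row2 = (1, 0, 0, 1)
  row 1: subtract 1×row2 = (0, 1, 0, 3)
  row 3: subtract 2×row2 = (0, 0, 0, 2)
step 4: normalize row 3 (÷2) = (0, 0, 0, 1)
  row 0: subtract 1×row3 = (1, 0, 0, 0)
  row 1: subtract 3×row3 = (0, 1, 0, 0)
  row 2: subtract 3×row3 = (0, 0, 1, 0)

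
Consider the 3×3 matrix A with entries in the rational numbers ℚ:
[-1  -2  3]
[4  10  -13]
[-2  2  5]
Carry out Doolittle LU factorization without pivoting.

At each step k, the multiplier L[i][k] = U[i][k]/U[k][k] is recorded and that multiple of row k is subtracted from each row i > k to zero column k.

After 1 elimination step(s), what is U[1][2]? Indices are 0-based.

[col 0] pivot -1
  R1 -= -4*R0 → (0, 2, -1)  (L[1][0] := -4)
  R2 -= 2*R0 → (0, 6, -1)  (L[2][0] := 2)

U[1][2] = -1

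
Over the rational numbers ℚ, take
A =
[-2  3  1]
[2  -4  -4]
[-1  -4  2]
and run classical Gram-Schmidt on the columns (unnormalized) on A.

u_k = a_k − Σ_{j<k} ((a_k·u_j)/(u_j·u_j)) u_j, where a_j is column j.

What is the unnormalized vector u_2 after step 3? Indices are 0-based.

Step 1: u_0 = a_0 = (-2, 2, -1).
Step 2: u_1 = a_1 − (-10/9)·u_0 = (7/9, -16/9, -46/9).
Step 3: u_2 = a_2 − (-4/3)·u_0 − (-21/269)·u_1 = (-432/269, -396/269, 72/269).

u_2 = (-432/269, -396/269, 72/269)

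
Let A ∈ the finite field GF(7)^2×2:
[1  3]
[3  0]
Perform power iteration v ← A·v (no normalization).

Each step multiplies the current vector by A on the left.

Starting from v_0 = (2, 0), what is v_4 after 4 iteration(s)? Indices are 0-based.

v_4 = (1, 2)

v_0 = (2, 0).
v_1 = A·v_0 = (2, 6).
v_2 = A·v_1 = (6, 6).
v_3 = A·v_2 = (3, 4).
v_4 = A·v_3 = (1, 2).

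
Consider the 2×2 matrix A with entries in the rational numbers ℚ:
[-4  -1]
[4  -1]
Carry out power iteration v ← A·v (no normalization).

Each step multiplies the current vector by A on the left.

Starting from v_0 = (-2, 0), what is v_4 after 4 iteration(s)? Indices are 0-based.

v_4 = (-88, 360)

v_0 = (-2, 0).
v_1 = A·v_0 = (8, -8).
v_2 = A·v_1 = (-24, 40).
v_3 = A·v_2 = (56, -136).
v_4 = A·v_3 = (-88, 360).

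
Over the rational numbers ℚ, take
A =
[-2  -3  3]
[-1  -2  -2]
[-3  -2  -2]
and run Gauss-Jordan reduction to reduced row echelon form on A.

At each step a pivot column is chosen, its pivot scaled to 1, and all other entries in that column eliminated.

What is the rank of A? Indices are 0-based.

rank = 3

pivot(0,0)=-2: scale R0 → (1, 3/2, -3/2)
  clear (1,0): R1 −= (-1)R0 → (0, -1/2, -7/2)
  clear (2,0): R2 −= (-3)R0 → (0, 5/2, -13/2)
pivot(1,1)=-1/2: scale R1 → (0, 1, 7)
  clear (0,1): R0 −= (3/2)R1 → (1, 0, -12)
  clear (2,1): R2 −= (5/2)R1 → (0, 0, -24)
pivot(2,2)=-24: scale R2 → (0, 0, 1)
  clear (0,2): R0 −= (-12)R2 → (1, 0, 0)
  clear (1,2): R1 −= (7)R2 → (0, 1, 0)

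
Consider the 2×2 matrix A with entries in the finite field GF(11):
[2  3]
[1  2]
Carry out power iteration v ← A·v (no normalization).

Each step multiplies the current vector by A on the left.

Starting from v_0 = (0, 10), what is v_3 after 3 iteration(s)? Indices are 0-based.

v_3 = (10, 7)

v_0 = (0, 10).
v_1 = A·v_0 = (8, 9).
v_2 = A·v_1 = (10, 4).
v_3 = A·v_2 = (10, 7).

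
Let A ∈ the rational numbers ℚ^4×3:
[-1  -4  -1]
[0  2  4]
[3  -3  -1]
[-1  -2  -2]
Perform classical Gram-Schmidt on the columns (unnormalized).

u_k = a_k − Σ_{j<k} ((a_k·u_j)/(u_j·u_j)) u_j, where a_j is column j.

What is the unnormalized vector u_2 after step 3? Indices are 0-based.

Step 1: u_0 = a_0 = (-1, 0, 3, -1).
Step 2: u_1 = a_1 − (-3/11)·u_0 = (-47/11, 2, -24/11, -25/11).
Step 3: u_2 = a_2 − (0)·u_0 − (209/354)·u_1 = (539/354, 499/177, 17/59, -233/354).

u_2 = (539/354, 499/177, 17/59, -233/354)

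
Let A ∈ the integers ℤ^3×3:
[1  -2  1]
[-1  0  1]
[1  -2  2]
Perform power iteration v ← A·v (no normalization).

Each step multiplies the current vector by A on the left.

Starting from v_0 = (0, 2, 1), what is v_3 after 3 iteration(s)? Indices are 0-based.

v_0 = (0, 2, 1).
v_1 = A·v_0 = (-3, 1, -2).
v_2 = A·v_1 = (-7, 1, -9).
v_3 = A·v_2 = (-18, -2, -27).

v_3 = (-18, -2, -27)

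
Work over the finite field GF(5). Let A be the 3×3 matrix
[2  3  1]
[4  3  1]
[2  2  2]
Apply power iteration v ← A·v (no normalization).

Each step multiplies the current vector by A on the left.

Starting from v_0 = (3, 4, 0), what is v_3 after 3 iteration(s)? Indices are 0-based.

v_0 = (3, 4, 0).
v_1 = A·v_0 = (3, 4, 4).
v_2 = A·v_1 = (2, 3, 2).
v_3 = A·v_2 = (0, 4, 4).

v_3 = (0, 4, 4)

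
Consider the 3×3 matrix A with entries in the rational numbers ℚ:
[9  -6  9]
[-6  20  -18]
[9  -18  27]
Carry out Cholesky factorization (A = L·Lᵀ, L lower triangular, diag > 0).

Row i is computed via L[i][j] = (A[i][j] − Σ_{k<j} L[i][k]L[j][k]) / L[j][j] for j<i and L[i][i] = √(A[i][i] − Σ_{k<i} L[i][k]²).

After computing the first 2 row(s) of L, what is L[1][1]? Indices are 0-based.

L[1][1] = 4

Step 1: L[0][0] = √(9) = 3.
  L[1][0] = (-6) / L[0][0] = -2.
Step 2: L[1][1] = √(16) = 4.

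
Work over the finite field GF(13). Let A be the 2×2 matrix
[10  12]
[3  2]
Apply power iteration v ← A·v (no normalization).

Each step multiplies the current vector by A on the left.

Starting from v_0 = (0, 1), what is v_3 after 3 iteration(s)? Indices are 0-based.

v_3 = (9, 5)

v_0 = (0, 1).
v_1 = A·v_0 = (12, 2).
v_2 = A·v_1 = (1, 1).
v_3 = A·v_2 = (9, 5).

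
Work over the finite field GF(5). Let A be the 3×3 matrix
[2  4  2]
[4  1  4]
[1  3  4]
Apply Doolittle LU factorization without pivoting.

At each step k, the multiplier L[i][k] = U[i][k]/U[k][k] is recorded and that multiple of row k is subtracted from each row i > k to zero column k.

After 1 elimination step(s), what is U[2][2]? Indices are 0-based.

U[2][2] = 3

[col 0] pivot 2
  R1 -= 2*R0 → (0, 3, 0)  (L[1][0] := 2)
  R2 -= 3*R0 → (0, 1, 3)  (L[2][0] := 3)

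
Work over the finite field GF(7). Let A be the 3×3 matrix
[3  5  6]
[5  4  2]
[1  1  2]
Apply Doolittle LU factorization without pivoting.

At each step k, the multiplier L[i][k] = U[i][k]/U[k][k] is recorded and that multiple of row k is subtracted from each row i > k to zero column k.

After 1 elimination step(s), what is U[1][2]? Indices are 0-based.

k=0: U[0][0]=3
  eliminate (1,0): mult=4, new row 1: (0, 5, 6); set L[1][0]=4
  eliminate (2,0): mult=5, new row 2: (0, 4, 0); set L[2][0]=5

U[1][2] = 6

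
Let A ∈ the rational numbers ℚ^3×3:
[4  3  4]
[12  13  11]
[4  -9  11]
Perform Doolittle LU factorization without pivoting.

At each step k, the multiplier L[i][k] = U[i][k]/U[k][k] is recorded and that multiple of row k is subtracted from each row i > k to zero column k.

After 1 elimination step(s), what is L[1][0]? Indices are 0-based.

k=0: U[0][0]=4
  eliminate (1,0): mult=3, new row 1: (0, 4, -1); set L[1][0]=3
  eliminate (2,0): mult=1, new row 2: (0, -12, 7); set L[2][0]=1

L[1][0] = 3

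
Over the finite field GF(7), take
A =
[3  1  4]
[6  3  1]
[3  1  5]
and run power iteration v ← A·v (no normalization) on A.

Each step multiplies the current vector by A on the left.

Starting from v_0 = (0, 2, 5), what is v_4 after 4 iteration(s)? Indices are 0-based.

v_0 = (0, 2, 5).
v_1 = A·v_0 = (1, 4, 6).
v_2 = A·v_1 = (3, 3, 2).
v_3 = A·v_2 = (6, 1, 1).
v_4 = A·v_3 = (2, 5, 3).

v_4 = (2, 5, 3)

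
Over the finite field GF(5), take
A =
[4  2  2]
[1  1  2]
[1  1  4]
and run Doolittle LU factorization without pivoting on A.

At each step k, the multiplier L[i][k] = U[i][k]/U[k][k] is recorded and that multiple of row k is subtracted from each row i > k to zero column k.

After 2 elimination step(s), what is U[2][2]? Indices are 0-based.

Step 1: pivot at (0,0) is 4.
  row1 ← row1 − (4)·row0  ⇒  L[1][0]=4, U row1=(0, 3, 4)
  row2 ← row2 − (4)·row0  ⇒  L[2][0]=4, U row2=(0, 3, 1)
Step 2: pivot at (1,1) is 3.
  row2 ← row2 − (1)·row1  ⇒  L[2][1]=1, U row2=(0, 0, 2)

U[2][2] = 2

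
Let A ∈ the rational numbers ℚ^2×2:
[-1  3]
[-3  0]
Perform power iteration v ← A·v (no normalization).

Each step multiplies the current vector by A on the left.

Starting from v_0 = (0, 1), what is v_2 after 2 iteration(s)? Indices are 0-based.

v_2 = (-3, -9)

v_0 = (0, 1).
v_1 = A·v_0 = (3, 0).
v_2 = A·v_1 = (-3, -9).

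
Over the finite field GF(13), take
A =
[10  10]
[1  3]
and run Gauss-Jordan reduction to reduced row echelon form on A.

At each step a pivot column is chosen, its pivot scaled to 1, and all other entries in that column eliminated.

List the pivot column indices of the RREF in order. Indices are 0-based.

[1] R0 /= 10  ⇒  (1, 1)
     R1 -= 1·R0  ⇒  (0, 2)
[2] R1 /= 2  ⇒  (0, 1)
     R0 -= 1·R1  ⇒  (1, 0)

pivot columns: 0, 1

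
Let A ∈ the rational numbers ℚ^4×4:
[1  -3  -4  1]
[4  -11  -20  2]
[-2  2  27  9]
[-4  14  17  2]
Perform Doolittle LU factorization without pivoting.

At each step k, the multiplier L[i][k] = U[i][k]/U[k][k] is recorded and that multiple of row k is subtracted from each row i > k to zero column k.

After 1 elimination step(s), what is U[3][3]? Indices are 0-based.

U[3][3] = 6

[col 0] pivot 1
  R1 -= 4*R0 → (0, 1, -4, -2)  (L[1][0] := 4)
  R2 -= -2*R0 → (0, -4, 19, 11)  (L[2][0] := -2)
  R3 -= -4*R0 → (0, 2, 1, 6)  (L[3][0] := -4)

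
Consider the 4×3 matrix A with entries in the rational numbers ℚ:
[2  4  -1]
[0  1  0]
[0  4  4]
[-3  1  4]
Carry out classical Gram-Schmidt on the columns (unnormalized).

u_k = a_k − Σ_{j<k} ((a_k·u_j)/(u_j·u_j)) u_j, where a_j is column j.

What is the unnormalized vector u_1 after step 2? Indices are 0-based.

Step 1: u_0 = a_0 = (2, 0, 0, -3).
Step 2: u_1 = a_1 − (5/13)·u_0 = (42/13, 1, 4, 28/13).

u_1 = (42/13, 1, 4, 28/13)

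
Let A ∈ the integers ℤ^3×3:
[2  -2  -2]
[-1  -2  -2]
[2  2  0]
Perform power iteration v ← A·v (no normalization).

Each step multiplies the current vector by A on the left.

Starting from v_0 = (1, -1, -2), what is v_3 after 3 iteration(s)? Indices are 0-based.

v_0 = (1, -1, -2).
v_1 = A·v_0 = (8, 5, 0).
v_2 = A·v_1 = (6, -18, 26).
v_3 = A·v_2 = (-4, -22, -24).

v_3 = (-4, -22, -24)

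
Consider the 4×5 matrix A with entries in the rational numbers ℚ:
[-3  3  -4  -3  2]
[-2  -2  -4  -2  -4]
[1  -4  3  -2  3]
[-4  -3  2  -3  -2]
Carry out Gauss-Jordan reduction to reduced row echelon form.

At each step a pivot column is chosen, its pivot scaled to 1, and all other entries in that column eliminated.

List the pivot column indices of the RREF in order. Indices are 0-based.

[1] R0 /= -3  ⇒  (1, -1, 4/3, 1, -2/3)
     R1 -= -2·R0  ⇒  (0, -4, -4/3, 0, -16/3)
     R2 -= 1·R0  ⇒  (0, -3, 5/3, -3, 11/3)
     R3 -= -4·R0  ⇒  (0, -7, 22/3, 1, -14/3)
[2] R1 /= -4  ⇒  (0, 1, 1/3, 0, 4/3)
     R0 -= -1·R1  ⇒  (1, 0, 5/3, 1, 2/3)
     R2 -= -3·R1  ⇒  (0, 0, 8/3, -3, 23/3)
     R3 -= -7·R1  ⇒  (0, 0, 29/3, 1, 14/3)
[3] R2 /= 8/3  ⇒  (0, 0, 1, -9/8, 23/8)
     R0 -= 5/3·R2  ⇒  (1, 0, 0, 23/8, -33/8)
     R1 -= 1/3·R2  ⇒  (0, 1, 0, 3/8, 3/8)
     R3 -= 29/3·R2  ⇒  (0, 0, 0, 95/8, -185/8)
[4] R3 /= 95/8  ⇒  (0, 0, 0, 1, -37/19)
     R0 -= 23/8·R3  ⇒  (1, 0, 0, 0, 28/19)
     R1 -= 3/8·R3  ⇒  (0, 1, 0, 0, 21/19)
     R2 -= -9/8·R3  ⇒  (0, 0, 1, 0, 13/19)

pivot columns: 0, 1, 2, 3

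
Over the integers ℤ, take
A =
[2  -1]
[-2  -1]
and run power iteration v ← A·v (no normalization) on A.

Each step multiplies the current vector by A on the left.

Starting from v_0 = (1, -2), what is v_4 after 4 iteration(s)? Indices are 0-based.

v_0 = (1, -2).
v_1 = A·v_0 = (4, 0).
v_2 = A·v_1 = (8, -8).
v_3 = A·v_2 = (24, -8).
v_4 = A·v_3 = (56, -40).

v_4 = (56, -40)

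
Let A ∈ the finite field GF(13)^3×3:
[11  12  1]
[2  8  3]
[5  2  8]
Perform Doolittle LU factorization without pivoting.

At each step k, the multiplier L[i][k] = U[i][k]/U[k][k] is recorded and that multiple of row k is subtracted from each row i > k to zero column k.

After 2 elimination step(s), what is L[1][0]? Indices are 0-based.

L[1][0] = 12

k=0: U[0][0]=11
  eliminate (1,0): mult=12, new row 1: (0, 7, 4); set L[1][0]=12
  eliminate (2,0): mult=4, new row 2: (0, 6, 4); set L[2][0]=4
k=1: U[1][1]=7
  eliminate (2,1): mult=12, new row 2: (0, 0, 8); set L[2][1]=12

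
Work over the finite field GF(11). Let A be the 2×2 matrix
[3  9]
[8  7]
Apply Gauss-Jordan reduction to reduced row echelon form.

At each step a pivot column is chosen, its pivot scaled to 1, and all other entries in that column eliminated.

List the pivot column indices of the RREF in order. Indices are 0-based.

[1] R0 /= 3  ⇒  (1, 3)
     R1 -= 8·R0  ⇒  (0, 5)
[2] R1 /= 5  ⇒  (0, 1)
     R0 -= 3·R1  ⇒  (1, 0)

pivot columns: 0, 1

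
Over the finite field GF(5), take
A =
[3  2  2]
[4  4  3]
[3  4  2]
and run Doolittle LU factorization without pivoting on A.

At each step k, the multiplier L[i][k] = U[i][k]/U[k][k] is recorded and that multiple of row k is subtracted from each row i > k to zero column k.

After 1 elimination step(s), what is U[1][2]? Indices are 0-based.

Step 1: pivot at (0,0) is 3.
  row1 ← row1 − (3)·row0  ⇒  L[1][0]=3, U row1=(0, 3, 2)
  row2 ← row2 − (1)·row0  ⇒  L[2][0]=1, U row2=(0, 2, 0)

U[1][2] = 2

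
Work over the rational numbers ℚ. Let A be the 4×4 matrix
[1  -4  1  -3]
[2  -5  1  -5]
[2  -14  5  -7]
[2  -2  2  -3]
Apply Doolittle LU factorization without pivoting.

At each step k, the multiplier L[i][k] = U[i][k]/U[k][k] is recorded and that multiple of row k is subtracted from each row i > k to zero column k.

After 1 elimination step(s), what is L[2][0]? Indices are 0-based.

L[2][0] = 2

Step 1: pivot at (0,0) is 1.
  row1 ← row1 − (2)·row0  ⇒  L[1][0]=2, U row1=(0, 3, -1, 1)
  row2 ← row2 − (2)·row0  ⇒  L[2][0]=2, U row2=(0, -6, 3, -1)
  row3 ← row3 − (2)·row0  ⇒  L[3][0]=2, U row3=(0, 6, 0, 3)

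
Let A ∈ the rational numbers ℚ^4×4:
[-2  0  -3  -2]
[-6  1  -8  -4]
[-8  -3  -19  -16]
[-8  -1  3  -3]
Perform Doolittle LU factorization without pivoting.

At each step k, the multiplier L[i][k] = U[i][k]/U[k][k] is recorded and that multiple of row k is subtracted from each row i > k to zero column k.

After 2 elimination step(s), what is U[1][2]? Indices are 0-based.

U[1][2] = 1

[col 0] pivot -2
  R1 -= 3*R0 → (0, 1, 1, 2)  (L[1][0] := 3)
  R2 -= 4*R0 → (0, -3, -7, -8)  (L[2][0] := 4)
  R3 -= 4*R0 → (0, -1, 15, 5)  (L[3][0] := 4)
[col 1] pivot 1
  R2 -= -3*R1 → (0, 0, -4, -2)  (L[2][1] := -3)
  R3 -= -1*R1 → (0, 0, 16, 7)  (L[3][1] := -1)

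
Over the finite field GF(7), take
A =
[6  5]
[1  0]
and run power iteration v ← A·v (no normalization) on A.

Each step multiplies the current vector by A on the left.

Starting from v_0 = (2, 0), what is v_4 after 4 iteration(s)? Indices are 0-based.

v_4 = (5, 6)

v_0 = (2, 0).
v_1 = A·v_0 = (5, 2).
v_2 = A·v_1 = (5, 5).
v_3 = A·v_2 = (6, 5).
v_4 = A·v_3 = (5, 6).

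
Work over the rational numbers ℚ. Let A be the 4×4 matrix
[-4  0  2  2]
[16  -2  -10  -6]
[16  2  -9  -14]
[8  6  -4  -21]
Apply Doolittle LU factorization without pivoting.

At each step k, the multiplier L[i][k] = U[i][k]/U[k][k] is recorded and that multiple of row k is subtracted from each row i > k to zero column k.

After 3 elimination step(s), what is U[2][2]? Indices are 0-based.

k=0: U[0][0]=-4
  eliminate (1,0): mult=-4, new row 1: (0, -2, -2, 2); set L[1][0]=-4
  eliminate (2,0): mult=-4, new row 2: (0, 2, -1, -6); set L[2][0]=-4
  eliminate (3,0): mult=-2, new row 3: (0, 6, 0, -17); set L[3][0]=-2
k=1: U[1][1]=-2
  eliminate (2,1): mult=-1, new row 2: (0, 0, -3, -4); set L[2][1]=-1
  eliminate (3,1): mult=-3, new row 3: (0, 0, -6, -11); set L[3][1]=-3
k=2: U[2][2]=-3
  eliminate (3,2): mult=2, new row 3: (0, 0, 0, -3); set L[3][2]=2

U[2][2] = -3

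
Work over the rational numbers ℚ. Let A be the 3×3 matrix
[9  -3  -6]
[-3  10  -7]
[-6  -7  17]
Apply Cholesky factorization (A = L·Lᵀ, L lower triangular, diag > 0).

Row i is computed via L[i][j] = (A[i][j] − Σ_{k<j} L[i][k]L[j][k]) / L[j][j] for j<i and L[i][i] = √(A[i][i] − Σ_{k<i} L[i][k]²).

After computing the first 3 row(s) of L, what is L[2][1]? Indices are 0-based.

Step 1: L[0][0] = √(9) = 3.
  L[1][0] = (-3) / L[0][0] = -1.
Step 2: L[1][1] = √(9) = 3.
  L[2][0] = (-6) / L[0][0] = -2.
  L[2][1] = (-9) / L[1][1] = -3.
Step 3: L[2][2] = √(4) = 2.

L[2][1] = -3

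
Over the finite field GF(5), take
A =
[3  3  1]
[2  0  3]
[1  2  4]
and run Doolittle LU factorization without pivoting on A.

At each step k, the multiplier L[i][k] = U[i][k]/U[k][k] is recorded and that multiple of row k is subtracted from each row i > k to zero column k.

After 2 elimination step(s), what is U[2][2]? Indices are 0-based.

k=0: U[0][0]=3
  eliminate (1,0): mult=4, new row 1: (0, 3, 4); set L[1][0]=4
  eliminate (2,0): mult=2, new row 2: (0, 1, 2); set L[2][0]=2
k=1: U[1][1]=3
  eliminate (2,1): mult=2, new row 2: (0, 0, 4); set L[2][1]=2

U[2][2] = 4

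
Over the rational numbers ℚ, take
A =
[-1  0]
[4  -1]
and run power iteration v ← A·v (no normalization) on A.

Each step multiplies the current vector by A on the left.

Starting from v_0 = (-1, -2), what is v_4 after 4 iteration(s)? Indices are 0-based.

v_4 = (-1, 14)

v_0 = (-1, -2).
v_1 = A·v_0 = (1, -2).
v_2 = A·v_1 = (-1, 6).
v_3 = A·v_2 = (1, -10).
v_4 = A·v_3 = (-1, 14).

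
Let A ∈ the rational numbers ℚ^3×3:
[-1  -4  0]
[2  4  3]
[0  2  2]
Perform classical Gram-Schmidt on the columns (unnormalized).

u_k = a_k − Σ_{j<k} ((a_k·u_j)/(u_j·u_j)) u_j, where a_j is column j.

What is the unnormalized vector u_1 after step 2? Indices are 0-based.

Step 1: u_0 = a_0 = (-1, 2, 0).
Step 2: u_1 = a_1 − (12/5)·u_0 = (-8/5, -4/5, 2).

u_1 = (-8/5, -4/5, 2)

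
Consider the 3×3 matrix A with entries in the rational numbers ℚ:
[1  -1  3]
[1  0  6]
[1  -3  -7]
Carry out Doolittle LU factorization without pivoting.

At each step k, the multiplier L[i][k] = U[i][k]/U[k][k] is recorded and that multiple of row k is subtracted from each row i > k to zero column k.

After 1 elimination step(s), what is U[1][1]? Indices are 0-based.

U[1][1] = 1

k=0: U[0][0]=1
  eliminate (1,0): mult=1, new row 1: (0, 1, 3); set L[1][0]=1
  eliminate (2,0): mult=1, new row 2: (0, -2, -10); set L[2][0]=1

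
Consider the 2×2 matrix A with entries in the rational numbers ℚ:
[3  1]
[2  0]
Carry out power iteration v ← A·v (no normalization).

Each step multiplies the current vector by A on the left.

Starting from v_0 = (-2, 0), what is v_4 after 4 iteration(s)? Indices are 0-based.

v_4 = (-278, -156)

v_0 = (-2, 0).
v_1 = A·v_0 = (-6, -4).
v_2 = A·v_1 = (-22, -12).
v_3 = A·v_2 = (-78, -44).
v_4 = A·v_3 = (-278, -156).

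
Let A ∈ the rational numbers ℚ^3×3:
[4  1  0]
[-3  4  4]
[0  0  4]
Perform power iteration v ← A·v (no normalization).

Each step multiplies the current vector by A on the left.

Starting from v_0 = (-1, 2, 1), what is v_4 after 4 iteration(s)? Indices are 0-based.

v_0 = (-1, 2, 1).
v_1 = A·v_0 = (-2, 15, 4).
v_2 = A·v_1 = (7, 82, 16).
v_3 = A·v_2 = (110, 371, 64).
v_4 = A·v_3 = (811, 1410, 256).

v_4 = (811, 1410, 256)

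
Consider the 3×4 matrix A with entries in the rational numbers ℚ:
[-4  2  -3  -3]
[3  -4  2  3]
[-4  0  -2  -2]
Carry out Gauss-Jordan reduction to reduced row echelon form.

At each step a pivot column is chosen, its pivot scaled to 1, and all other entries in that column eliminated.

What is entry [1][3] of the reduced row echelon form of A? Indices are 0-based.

[1] R0 /= -4  ⇒  (1, -1/2, 3/4, 3/4)
     R1 -= 3·R0  ⇒  (0, -5/2, -1/4, 3/4)
     R2 -= -4·R0  ⇒  (0, -2, 1, 1)
[2] R1 /= -5/2  ⇒  (0, 1, 1/10, -3/10)
     R0 -= -1/2·R1  ⇒  (1, 0, 4/5, 3/5)
     R2 -= -2·R1  ⇒  (0, 0, 6/5, 2/5)
[3] R2 /= 6/5  ⇒  (0, 0, 1, 1/3)
     R0 -= 4/5·R2  ⇒  (1, 0, 0, 1/3)
     R1 -= 1/10·R2  ⇒  (0, 1, 0, -1/3)

M[1][3] = -1/3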